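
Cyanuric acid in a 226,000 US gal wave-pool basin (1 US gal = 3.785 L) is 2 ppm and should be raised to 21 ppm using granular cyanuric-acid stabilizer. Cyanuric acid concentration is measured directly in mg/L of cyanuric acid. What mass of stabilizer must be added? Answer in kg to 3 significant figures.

Volume: 226,000 US gal × 3.785 L/gal = 855,410 L.
CYA to add: (21 − 2) = 19 mg/L × 855,410 L = 16,250 g cyanuric acid.

16.3 kg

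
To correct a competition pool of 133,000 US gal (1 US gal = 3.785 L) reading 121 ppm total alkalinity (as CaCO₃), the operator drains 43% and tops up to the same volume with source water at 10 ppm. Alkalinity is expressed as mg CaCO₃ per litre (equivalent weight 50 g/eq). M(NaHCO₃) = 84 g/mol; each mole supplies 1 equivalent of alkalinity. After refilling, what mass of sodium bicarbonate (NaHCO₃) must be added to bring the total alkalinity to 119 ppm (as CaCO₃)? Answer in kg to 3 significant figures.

38.7 kg

Volume: 133,000 US gal × 3.785 L/gal = 503,405 L.
After draining 43% and refilling: 121 × 0.57 + 10 × 0.43 = 73.27 ppm.
Deficit to target: 119 − 73.27 = 45.73 mg/L.
As CaCO₃: 45.73 mg/L × 503,405 L = 23,020 g; ÷ 50 g/eq ÷ 1 = 460.4 mol NaHCO₃.
Mass: 460.4 × 84 = 38,670 g.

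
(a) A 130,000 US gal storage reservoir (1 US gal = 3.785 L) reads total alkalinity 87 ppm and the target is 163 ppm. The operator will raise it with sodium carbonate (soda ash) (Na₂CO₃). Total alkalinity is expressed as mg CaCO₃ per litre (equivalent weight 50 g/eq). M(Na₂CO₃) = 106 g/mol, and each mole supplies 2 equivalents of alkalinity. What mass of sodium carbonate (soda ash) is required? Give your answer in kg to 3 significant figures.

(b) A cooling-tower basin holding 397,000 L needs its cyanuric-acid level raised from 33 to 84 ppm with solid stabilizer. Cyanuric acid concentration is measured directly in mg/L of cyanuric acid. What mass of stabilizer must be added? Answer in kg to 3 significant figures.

(a) Volume: 130,000 US gal × 3.785 L/gal = 492,050 L.
(a) Alkalinity to add: (163 − 87) = 76 mg/L as CaCO₃ × 492,050 L = 37,400 g as CaCO₃.
(a) Equivalents: 37,400 g ÷ 50 g/eq = 747.9 eq.
(a) Each mole of Na₂CO₃ supplies 2 eq, so 747.9 / 2 = 374 mol.
(a) Mass: 374 mol × 106 g/mol = 39,640 g.

(b) CYA to add: (84 − 33) = 51 mg/L × 397,000 L = 20,250 g cyanuric acid.

(a) 39.6 kg; (b) 20.2 kg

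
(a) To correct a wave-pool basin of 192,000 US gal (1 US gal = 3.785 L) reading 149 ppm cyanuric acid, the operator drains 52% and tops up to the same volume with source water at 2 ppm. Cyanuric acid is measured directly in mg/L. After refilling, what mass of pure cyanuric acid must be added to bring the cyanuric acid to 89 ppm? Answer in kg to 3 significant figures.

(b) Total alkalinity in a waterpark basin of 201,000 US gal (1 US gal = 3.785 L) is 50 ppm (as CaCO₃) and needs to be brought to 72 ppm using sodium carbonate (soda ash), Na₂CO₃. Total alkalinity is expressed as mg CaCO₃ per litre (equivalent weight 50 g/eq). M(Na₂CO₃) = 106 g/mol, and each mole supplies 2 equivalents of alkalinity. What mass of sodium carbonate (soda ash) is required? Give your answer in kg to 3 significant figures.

(a) 11.9 kg; (b) 17.7 kg

(a) Volume: 192,000 US gal × 3.785 L/gal = 726,720 L.
(a) After draining 52% and refilling: 149 × 0.48 + 2 × 0.52 = 72.56 ppm.
(a) Deficit to target: 89 − 72.56 = 16.44 mg/L.
(a) Mass: 16.44 mg/L × 726,720 L = 11,950 g cyanuric acid.

(b) Volume: 201,000 US gal × 3.785 L/gal = 760,785 L.
(b) Alkalinity to add: (72 − 50) = 22 mg/L as CaCO₃ × 760,785 L = 16,740 g as CaCO₃.
(b) Equivalents: 16,740 g ÷ 50 g/eq = 334.7 eq.
(b) Each mole of Na₂CO₃ supplies 2 eq, so 334.7 / 2 = 167.4 mol.
(b) Mass: 167.4 mol × 106 g/mol = 17,740 g.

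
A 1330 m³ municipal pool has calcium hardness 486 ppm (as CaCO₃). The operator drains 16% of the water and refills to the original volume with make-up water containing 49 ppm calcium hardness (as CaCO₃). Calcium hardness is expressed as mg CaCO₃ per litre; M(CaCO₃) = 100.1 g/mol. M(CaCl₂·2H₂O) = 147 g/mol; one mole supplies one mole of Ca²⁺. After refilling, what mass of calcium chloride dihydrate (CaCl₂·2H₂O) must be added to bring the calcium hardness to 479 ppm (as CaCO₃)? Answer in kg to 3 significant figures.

Volume: 1330 m³ = 1,330,000 L.
After draining 16% and refilling: 486 × 0.84 + 49 × 0.16 = 416.08 ppm.
Deficit to target: 479 − 416.08 = 62.92 mg/L.
As CaCO₃: 62.92 mg/L × 1,330,000 L = 83,680 g; ÷ 100.1 = 836 mol Ca²⁺.
Mass: 836 × 147 = 122,900 g.

123 kg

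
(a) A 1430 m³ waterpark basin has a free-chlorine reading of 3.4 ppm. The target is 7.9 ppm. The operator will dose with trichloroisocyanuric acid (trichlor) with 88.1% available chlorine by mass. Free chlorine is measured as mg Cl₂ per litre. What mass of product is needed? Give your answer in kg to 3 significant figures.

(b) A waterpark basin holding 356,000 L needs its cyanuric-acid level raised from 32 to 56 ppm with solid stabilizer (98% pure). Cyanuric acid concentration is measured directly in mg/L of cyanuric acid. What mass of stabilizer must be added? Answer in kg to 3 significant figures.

(a) 7.30 kg; (b) 8.72 kg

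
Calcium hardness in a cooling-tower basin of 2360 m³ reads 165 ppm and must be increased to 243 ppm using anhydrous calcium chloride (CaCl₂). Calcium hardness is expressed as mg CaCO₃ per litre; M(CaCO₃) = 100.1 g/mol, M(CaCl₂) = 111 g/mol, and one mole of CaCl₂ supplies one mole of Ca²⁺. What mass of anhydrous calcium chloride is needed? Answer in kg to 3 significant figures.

204 kg

Volume: 2360 m³ = 2,360,000 L.
Hardness to add: (243 − 165) = 78 mg/L as CaCO₃ × 2,360,000 L = 184,100 g as CaCO₃.
Moles of Ca²⁺ (1 mol Ca²⁺ ≡ 1 mol CaCO₃): 184,100 / 100.1 g/mol = 1839 mol.
Mass of CaCl₂: 1839 × 111 = 204,100 g.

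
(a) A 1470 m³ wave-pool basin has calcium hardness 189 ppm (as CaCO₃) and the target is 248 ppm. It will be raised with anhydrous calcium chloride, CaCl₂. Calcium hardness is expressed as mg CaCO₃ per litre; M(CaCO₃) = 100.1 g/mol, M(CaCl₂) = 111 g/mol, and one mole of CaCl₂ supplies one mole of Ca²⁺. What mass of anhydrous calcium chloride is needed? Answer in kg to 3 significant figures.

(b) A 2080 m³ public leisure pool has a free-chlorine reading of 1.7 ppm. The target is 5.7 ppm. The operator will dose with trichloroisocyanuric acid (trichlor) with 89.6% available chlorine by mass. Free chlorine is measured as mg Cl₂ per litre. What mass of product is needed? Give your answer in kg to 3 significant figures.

(a) Volume: 1470 m³ = 1,470,000 L.
(a) Hardness to add: (248 − 189) = 59 mg/L as CaCO₃ × 1,470,000 L = 86,730 g as CaCO₃.
(a) Moles of Ca²⁺ (1 mol Ca²⁺ ≡ 1 mol CaCO₃): 86,730 / 100.1 g/mol = 866.4 mol.
(a) Mass of CaCl₂: 866.4 × 111 = 96,170 g.

(b) Volume: 2080 m³ = 2,080,000 L.
(b) Chlorine deficit: 5.7 − 1.7 = 4 ppm = 4 mg/L as Cl₂.
(b) Cl₂ equivalent needed: 4 mg/L × 2,080,000 L = 8,320,000 mg = 8320 g.
(b) Product at 89.6% available chlorine: 8320 / 0.896 = 9286 g.

(a) 96.2 kg; (b) 9.29 kg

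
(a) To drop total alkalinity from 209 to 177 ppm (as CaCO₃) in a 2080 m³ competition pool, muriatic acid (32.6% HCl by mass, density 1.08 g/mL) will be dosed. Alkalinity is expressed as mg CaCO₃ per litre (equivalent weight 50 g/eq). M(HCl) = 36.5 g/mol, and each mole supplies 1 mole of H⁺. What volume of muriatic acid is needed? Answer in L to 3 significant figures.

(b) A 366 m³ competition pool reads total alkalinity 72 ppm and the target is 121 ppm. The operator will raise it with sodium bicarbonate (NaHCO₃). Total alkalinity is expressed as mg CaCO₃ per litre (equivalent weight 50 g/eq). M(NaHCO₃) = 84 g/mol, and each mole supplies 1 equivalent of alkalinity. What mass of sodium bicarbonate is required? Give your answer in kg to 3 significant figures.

(a) Volume: 2080 m³ = 2,080,000 L.
(a) Alkalinity to neutralize: (209 − 177) = 32 mg/L as CaCO₃ × 2,080,000 L = 66,560 g as CaCO₃.
(a) Equivalents of H⁺ required: 66,560 ÷ 50 g/eq = 1331 eq = 1331 mol HCl.
(a) Mass of HCl: 1331 × 36.5 = 48,590 g.
(a) Mass of 32.6% solution: 48,590 / 0.326 = 149,000 g.
(a) Volume: 149,000 g ÷ 1.08 g/mL = 138,000 mL.

(b) Volume: 366 m³ = 366,000 L.
(b) Alkalinity to add: (121 − 72) = 49 mg/L as CaCO₃ × 366,000 L = 17,930 g as CaCO₃.
(b) Equivalents: 17,930 g ÷ 50 g/eq = 358.7 eq.
(b) NaHCO₃ supplies 1 eq per mole → 358.7 mol.
(b) Mass: 358.7 mol × 84 g/mol = 30,130 g.

(a) 138 L; (b) 30.1 kg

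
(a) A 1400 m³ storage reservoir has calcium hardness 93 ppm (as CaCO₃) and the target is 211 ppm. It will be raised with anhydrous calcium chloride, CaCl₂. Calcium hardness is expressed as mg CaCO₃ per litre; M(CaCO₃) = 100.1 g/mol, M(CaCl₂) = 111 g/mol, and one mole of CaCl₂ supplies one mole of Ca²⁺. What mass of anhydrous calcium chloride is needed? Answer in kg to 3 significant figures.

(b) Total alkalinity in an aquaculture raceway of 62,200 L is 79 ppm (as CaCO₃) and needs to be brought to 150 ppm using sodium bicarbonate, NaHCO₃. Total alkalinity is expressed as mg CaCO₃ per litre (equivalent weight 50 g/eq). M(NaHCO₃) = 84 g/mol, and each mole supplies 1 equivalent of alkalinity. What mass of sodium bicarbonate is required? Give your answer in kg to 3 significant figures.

(a) 183 kg; (b) 7.42 kg

(a) Volume: 1400 m³ = 1,400,000 L.
(a) Hardness to add: (211 − 93) = 118 mg/L as CaCO₃ × 1,400,000 L = 165,200 g as CaCO₃.
(a) Moles of Ca²⁺ (1 mol Ca²⁺ ≡ 1 mol CaCO₃): 165,200 / 100.1 g/mol = 1650 mol.
(a) Mass of CaCl₂: 1650 × 111 = 183,200 g.

(b) Alkalinity to add: (150 − 79) = 71 mg/L as CaCO₃ × 62,200 L = 4416 g as CaCO₃.
(b) Equivalents: 4416 g ÷ 50 g/eq = 88.32 eq.
(b) NaHCO₃ supplies 1 eq per mole → 88.32 mol.
(b) Mass: 88.32 mol × 84 g/mol = 7419 g.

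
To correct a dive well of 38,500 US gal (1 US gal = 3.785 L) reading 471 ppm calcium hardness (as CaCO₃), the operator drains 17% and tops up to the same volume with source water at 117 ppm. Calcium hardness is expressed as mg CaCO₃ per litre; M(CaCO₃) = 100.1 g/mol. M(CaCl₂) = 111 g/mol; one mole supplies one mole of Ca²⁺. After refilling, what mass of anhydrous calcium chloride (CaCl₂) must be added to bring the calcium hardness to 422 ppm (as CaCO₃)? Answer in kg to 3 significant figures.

Volume: 38,500 US gal × 3.785 L/gal = 145,722 L.
After draining 17% and refilling: 471 × 0.83 + 117 × 0.17 = 410.82 ppm.
Deficit to target: 422 − 410.82 = 11.18 mg/L.
As CaCO₃: 11.18 mg/L × 145,722 L = 1629 g; ÷ 100.1 = 16.28 mol Ca²⁺.
Mass: 16.28 × 111 = 1807 g.

1.81 kg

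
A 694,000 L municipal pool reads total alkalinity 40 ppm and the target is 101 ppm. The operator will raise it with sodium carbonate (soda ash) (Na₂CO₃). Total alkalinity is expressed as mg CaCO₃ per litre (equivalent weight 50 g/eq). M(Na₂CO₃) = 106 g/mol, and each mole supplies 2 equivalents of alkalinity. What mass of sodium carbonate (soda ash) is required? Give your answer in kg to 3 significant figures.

44.9 kg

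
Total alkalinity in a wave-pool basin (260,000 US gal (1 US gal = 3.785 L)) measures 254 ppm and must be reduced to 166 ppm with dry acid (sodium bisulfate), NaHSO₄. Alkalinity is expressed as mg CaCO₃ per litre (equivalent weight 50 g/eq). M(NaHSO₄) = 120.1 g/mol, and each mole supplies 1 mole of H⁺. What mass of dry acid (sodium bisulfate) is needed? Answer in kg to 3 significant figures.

208 kg

Volume: 260,000 US gal × 3.785 L/gal = 984,100 L.
Alkalinity to neutralize: (254 − 166) = 88 mg/L as CaCO₃ × 984,100 L = 86,600 g as CaCO₃.
Equivalents of H⁺ required: 86,600 ÷ 50 g/eq = 1732 eq = 1732 mol NaHSO₄.
Mass of NaHSO₄: 1732 × 120.1 = 208,000 g.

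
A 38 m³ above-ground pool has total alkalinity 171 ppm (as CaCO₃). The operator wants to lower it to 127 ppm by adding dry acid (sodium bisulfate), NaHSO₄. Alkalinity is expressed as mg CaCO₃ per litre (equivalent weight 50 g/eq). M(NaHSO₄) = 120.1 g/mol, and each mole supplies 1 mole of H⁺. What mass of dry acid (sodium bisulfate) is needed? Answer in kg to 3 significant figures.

4.02 kg

Volume: 38 m³ = 38,000 L.
Alkalinity to neutralize: (171 − 127) = 44 mg/L as CaCO₃ × 38,000 L = 1672 g as CaCO₃.
Equivalents of H⁺ required: 1672 ÷ 50 g/eq = 33.44 eq = 33.44 mol NaHSO₄.
Mass of NaHSO₄: 33.44 × 120.1 = 4016 g.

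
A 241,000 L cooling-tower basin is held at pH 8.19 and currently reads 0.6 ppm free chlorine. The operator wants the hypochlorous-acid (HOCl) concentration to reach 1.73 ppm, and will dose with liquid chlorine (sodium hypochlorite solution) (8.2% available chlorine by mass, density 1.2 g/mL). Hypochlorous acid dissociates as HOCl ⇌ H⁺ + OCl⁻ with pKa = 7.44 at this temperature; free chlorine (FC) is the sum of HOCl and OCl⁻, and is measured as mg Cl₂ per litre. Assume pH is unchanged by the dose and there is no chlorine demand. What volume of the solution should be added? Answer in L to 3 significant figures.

26.6 L

[OCl⁻]/[HOCl] = 10^(pH − pKa) = 10^(8.19 − 7.44) = 5.623; fraction as HOCl = 1/(1 + 5.623) = 0.151.
Free chlorine required for 1.73 ppm HOCl: 1.73 / 0.151 = 11.46 ppm.
FC to add: 11.46 − 0.6 = 10.86 mg/L as Cl₂.
Cl₂ equivalent: 10.86 mg/L × 241,000 L = 2617 g.
Product at 8.2% available Cl: 2617 / 0.082 = 31,910 g.
Volume: 31,910 g ÷ 1.2 g/mL = 26,590 mL.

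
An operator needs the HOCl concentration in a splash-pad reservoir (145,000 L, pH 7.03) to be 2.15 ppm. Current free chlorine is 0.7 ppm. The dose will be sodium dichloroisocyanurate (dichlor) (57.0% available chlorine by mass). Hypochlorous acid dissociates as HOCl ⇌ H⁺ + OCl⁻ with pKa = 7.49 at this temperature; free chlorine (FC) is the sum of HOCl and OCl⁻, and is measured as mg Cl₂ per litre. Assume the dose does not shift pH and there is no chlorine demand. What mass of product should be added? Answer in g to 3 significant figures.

[OCl⁻]/[HOCl] = 10^(pH − pKa) = 10^(7.03 − 7.49) = 0.3467; fraction as HOCl = 1/(1 + 0.3467) = 0.7425.
Free chlorine required for 2.15 ppm HOCl: 2.15 / 0.7425 = 2.895 ppm.
FC to add: 2.895 − 0.7 = 2.195 mg/L as Cl₂.
Cl₂ equivalent: 2.195 mg/L × 145,000 L = 318.3 g.
Product at 57.0% available Cl: 318.3 / 0.57 = 558.5 g.

559 g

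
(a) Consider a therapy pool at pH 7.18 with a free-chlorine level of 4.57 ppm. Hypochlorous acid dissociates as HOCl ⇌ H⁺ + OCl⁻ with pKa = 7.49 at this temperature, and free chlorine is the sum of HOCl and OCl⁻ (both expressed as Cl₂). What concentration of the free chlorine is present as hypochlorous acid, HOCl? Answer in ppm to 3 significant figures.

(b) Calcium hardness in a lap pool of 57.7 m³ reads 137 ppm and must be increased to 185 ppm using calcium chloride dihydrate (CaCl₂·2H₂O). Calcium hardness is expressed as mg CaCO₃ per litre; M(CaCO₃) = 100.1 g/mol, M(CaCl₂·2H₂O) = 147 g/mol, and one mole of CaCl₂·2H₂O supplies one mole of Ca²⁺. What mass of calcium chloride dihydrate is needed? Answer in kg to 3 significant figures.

(a) [OCl⁻]/[HOCl] = 10^(pH − pKa) = 10^(7.18 − 7.49) = 10^-0.31 = 0.4898.
(a) Fraction as HOCl = 1 / (1 + 0.4898) = 0.6712.
(a) HOCl = 0.6712 × 4.57 ppm = 3.068 ppm.

(b) Volume: 57.7 m³ = 57,700 L.
(b) Hardness to add: (185 − 137) = 48 mg/L as CaCO₃ × 57,700 L = 2770 g as CaCO₃.
(b) Moles of Ca²⁺ (1 mol Ca²⁺ ≡ 1 mol CaCO₃): 2770 / 100.1 g/mol = 27.67 mol.
(b) Mass of CaCl₂·2H₂O: 27.67 × 147 = 4067 g.

(a) 3.07 ppm; (b) 4.07 kg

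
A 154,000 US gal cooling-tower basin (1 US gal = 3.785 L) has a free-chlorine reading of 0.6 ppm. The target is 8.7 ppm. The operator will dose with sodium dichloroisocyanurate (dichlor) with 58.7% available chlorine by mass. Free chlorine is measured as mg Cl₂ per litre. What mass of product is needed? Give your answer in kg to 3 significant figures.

8.04 kg

Volume: 154,000 US gal × 3.785 L/gal = 582,890 L.
Chlorine deficit: 8.7 − 0.6 = 8.1 ppm = 8.1 mg/L as Cl₂.
Cl₂ equivalent needed: 8.1 mg/L × 582,890 L = 4,721,000 mg = 4721 g.
Product at 58.7% available chlorine: 4721 / 0.587 = 8043 g.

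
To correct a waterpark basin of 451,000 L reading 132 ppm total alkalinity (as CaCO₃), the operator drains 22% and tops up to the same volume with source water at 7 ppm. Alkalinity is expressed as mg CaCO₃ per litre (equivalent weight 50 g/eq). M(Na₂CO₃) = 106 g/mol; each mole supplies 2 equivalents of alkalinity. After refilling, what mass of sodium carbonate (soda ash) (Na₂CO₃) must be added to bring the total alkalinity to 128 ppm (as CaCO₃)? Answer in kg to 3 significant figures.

After draining 22% and refilling: 132 × 0.78 + 7 × 0.22 = 104.5 ppm.
Deficit to target: 128 − 104.5 = 23.5 mg/L.
As CaCO₃: 23.5 mg/L × 451,000 L = 10,600 g; ÷ 50 g/eq ÷ 2 = 106 mol Na₂CO₃.
Mass: 106 × 106 = 11,230 g.

11.2 kg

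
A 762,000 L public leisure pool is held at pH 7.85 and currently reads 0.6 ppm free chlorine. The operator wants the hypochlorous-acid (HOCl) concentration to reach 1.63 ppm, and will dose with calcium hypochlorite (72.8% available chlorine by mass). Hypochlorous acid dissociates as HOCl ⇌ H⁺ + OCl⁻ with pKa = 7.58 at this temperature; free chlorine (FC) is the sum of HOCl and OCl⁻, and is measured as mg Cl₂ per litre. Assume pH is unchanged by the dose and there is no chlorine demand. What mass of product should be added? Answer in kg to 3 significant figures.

[OCl⁻]/[HOCl] = 10^(pH − pKa) = 10^(7.85 − 7.58) = 1.862; fraction as HOCl = 1/(1 + 1.862) = 0.3494.
Free chlorine required for 1.63 ppm HOCl: 1.63 / 0.3494 = 4.665 ppm.
FC to add: 4.665 − 0.6 = 4.065 mg/L as Cl₂.
Cl₂ equivalent: 4.065 mg/L × 762,000 L = 3098 g.
Product at 72.8% available Cl: 3098 / 0.728 = 4255 g.

4.26 kg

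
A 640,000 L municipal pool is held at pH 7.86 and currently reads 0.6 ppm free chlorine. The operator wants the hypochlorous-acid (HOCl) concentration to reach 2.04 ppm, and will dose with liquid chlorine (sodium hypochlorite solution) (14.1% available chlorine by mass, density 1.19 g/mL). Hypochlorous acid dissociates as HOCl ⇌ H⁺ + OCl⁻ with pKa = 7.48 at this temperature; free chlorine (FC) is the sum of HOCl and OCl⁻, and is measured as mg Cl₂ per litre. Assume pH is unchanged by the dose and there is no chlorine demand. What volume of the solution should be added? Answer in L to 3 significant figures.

[OCl⁻]/[HOCl] = 10^(pH − pKa) = 10^(7.86 − 7.48) = 2.399; fraction as HOCl = 1/(1 + 2.399) = 0.2942.
Free chlorine required for 2.04 ppm HOCl: 2.04 / 0.2942 = 6.934 ppm.
FC to add: 6.934 − 0.6 = 6.334 mg/L as Cl₂.
Cl₂ equivalent: 6.334 mg/L × 640,000 L = 4054 g.
Product at 14.1% available Cl: 4054 / 0.141 = 28,750 g.
Volume: 28,750 g ÷ 1.19 g/mL = 24,160 mL.

24.2 L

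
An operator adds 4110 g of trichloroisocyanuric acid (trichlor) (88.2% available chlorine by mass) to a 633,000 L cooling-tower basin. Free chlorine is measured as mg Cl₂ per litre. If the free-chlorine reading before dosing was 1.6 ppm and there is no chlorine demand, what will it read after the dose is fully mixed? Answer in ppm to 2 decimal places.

7.33 ppm

Available chlorine delivered: 4110 g × 0.882 = 3625 g as Cl₂.
Concentration rise: 3625 g / 633,000 L = 5.727 mg/L = 5.73 ppm.
Final FC: 1.6 + 5.73 = 7.33 ppm.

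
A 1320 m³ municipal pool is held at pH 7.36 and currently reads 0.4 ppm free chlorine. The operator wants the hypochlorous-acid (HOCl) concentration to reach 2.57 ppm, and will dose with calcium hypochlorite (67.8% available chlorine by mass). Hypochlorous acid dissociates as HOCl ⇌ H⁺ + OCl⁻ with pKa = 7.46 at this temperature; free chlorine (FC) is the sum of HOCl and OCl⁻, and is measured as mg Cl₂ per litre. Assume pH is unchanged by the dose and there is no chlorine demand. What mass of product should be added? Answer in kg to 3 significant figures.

8.20 kg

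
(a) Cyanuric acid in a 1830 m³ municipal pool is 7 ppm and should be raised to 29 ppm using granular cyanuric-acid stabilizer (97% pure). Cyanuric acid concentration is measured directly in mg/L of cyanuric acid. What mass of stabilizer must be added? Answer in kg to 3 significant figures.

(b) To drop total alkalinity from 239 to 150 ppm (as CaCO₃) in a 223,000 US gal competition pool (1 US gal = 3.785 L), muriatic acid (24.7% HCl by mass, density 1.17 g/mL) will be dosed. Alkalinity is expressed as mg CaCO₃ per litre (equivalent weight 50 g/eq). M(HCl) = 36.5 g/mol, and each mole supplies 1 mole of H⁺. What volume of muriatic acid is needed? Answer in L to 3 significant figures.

(a) 41.5 kg; (b) 190 L

(a) Volume: 1830 m³ = 1,830,000 L.
(a) CYA to add: (29 − 7) = 22 mg/L × 1,830,000 L = 40,260 g cyanuric acid.
(a) At 97% purity: 40,260 / 0.97 = 41,510 g product.

(b) Volume: 223,000 US gal × 3.785 L/gal = 844,055 L.
(b) Alkalinity to neutralize: (239 − 150) = 89 mg/L as CaCO₃ × 844,055 L = 75,120 g as CaCO₃.
(b) Equivalents of H⁺ required: 75,120 ÷ 50 g/eq = 1502 eq = 1502 mol HCl.
(b) Mass of HCl: 1502 × 36.5 = 54,840 g.
(b) Mass of 24.7% solution: 54,840 / 0.247 = 222,000 g.
(b) Volume: 222,000 g ÷ 1.17 g/mL = 189,800 mL.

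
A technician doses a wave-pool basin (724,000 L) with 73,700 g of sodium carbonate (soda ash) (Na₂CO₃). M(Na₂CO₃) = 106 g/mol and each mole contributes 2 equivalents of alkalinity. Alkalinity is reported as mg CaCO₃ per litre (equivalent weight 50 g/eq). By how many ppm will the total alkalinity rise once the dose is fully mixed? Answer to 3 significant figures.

96.0 ppm

Moles of Na₂CO₃: 73,700 g ÷ 106 g/mol = 695.3 mol → 1391 eq of alkalinity.
As CaCO₃: 1391 eq × 50 g/eq = 69,530 g.
Rise: 69,530 g / 724,000 L × 1000 = 96.03 mg/L.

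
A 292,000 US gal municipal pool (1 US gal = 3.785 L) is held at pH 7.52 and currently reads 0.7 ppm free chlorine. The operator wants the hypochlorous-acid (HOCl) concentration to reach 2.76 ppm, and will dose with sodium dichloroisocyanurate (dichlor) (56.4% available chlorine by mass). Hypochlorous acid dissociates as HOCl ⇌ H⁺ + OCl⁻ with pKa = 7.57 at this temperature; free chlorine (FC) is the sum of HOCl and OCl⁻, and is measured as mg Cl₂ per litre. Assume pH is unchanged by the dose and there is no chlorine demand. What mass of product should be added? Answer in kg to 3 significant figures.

8.86 kg

Volume: 292,000 US gal × 3.785 L/gal = 1,105,220 L.
[OCl⁻]/[HOCl] = 10^(pH − pKa) = 10^(7.52 − 7.57) = 0.8913; fraction as HOCl = 1/(1 + 0.8913) = 0.5288.
Free chlorine required for 2.76 ppm HOCl: 2.76 / 0.5288 = 5.22 ppm.
FC to add: 5.22 − 0.7 = 4.52 mg/L as Cl₂.
Cl₂ equivalent: 4.52 mg/L × 1,105,220 L = 4995 g.
Product at 56.4% available Cl: 4995 / 0.564 = 8857 g.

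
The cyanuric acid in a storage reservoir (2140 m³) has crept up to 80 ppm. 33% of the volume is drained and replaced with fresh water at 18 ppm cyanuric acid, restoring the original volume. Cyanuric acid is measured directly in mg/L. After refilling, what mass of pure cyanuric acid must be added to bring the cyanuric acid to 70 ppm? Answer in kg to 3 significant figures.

22.4 kg

Volume: 2140 m³ = 2,140,000 L.
After draining 33% and refilling: 80 × 0.67 + 18 × 0.33 = 59.54 ppm.
Deficit to target: 70 − 59.54 = 10.46 mg/L.
Mass: 10.46 mg/L × 2,140,000 L = 22,380 g cyanuric acid.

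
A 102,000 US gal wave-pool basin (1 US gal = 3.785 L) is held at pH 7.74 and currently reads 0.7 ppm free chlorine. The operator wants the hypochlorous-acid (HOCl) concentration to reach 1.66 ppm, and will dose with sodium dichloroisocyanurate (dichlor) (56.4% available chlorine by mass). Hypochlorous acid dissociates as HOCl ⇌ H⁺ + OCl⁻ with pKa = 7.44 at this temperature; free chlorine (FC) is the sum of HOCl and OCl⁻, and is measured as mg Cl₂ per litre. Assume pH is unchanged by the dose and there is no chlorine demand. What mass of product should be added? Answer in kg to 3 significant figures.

2.92 kg

Volume: 102,000 US gal × 3.785 L/gal = 386,070 L.
[OCl⁻]/[HOCl] = 10^(pH − pKa) = 10^(7.74 − 7.44) = 1.995; fraction as HOCl = 1/(1 + 1.995) = 0.3339.
Free chlorine required for 1.66 ppm HOCl: 1.66 / 0.3339 = 4.972 ppm.
FC to add: 4.972 − 0.7 = 4.272 mg/L as Cl₂.
Cl₂ equivalent: 4.272 mg/L × 386,070 L = 1649 g.
Product at 56.4% available Cl: 1649 / 0.564 = 2924 g.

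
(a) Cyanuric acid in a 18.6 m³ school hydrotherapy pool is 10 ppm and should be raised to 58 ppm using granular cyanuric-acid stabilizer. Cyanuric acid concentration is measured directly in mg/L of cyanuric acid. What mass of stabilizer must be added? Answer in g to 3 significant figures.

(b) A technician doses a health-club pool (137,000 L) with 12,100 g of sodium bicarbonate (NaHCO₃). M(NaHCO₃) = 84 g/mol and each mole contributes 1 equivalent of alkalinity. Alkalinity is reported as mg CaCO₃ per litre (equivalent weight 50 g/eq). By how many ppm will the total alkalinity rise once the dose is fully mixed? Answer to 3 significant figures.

(a) 893 g; (b) 52.6 ppm

(a) Volume: 18.6 m³ = 18,600 L.
(a) CYA to add: (58 − 10) = 48 mg/L × 18,600 L = 892.8 g cyanuric acid.

(b) Moles of NaHCO₃: 12,100 g ÷ 84 g/mol = 144 mol → 144 eq of alkalinity.
(b) As CaCO₃: 144 eq × 50 g/eq = 7202 g.
(b) Rise: 7202 g / 137,000 L × 1000 = 52.57 mg/L.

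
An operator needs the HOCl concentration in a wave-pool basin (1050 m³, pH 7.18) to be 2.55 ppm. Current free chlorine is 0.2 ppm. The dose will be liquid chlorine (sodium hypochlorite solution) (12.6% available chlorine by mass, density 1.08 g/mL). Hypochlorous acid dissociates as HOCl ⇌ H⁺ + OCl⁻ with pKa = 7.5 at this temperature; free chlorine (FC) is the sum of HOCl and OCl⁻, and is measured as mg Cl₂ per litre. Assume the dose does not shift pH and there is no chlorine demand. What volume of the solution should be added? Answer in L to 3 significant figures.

Volume: 1050 m³ = 1,050,000 L.
[OCl⁻]/[HOCl] = 10^(pH − pKa) = 10^(7.18 − 7.5) = 0.4786; fraction as HOCl = 1/(1 + 0.4786) = 0.6763.
Free chlorine required for 2.55 ppm HOCl: 2.55 / 0.6763 = 3.771 ppm.
FC to add: 3.771 − 0.2 = 3.571 mg/L as Cl₂.
Cl₂ equivalent: 3.571 mg/L × 1,050,000 L = 3749 g.
Product at 12.6% available Cl: 3749 / 0.126 = 29,750 g.
Volume: 29,750 g ÷ 1.08 g/mL = 27,550 mL.

27.6 L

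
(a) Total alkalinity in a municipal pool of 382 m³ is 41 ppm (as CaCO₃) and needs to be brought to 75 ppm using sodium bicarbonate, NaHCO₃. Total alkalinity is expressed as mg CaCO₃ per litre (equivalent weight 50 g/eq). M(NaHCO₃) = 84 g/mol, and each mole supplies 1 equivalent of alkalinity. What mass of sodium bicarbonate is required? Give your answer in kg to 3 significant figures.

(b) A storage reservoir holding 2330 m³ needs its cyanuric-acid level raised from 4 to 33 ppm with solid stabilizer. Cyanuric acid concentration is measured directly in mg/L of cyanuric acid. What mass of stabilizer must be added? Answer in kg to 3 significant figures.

(a) 21.8 kg; (b) 67.6 kg

(a) Volume: 382 m³ = 382,000 L.
(a) Alkalinity to add: (75 − 41) = 34 mg/L as CaCO₃ × 382,000 L = 12,990 g as CaCO₃.
(a) Equivalents: 12,990 g ÷ 50 g/eq = 259.8 eq.
(a) NaHCO₃ supplies 1 eq per mole → 259.8 mol.
(a) Mass: 259.8 mol × 84 g/mol = 21,820 g.

(b) Volume: 2330 m³ = 2,330,000 L.
(b) CYA to add: (33 − 4) = 29 mg/L × 2,330,000 L = 67,570 g cyanuric acid.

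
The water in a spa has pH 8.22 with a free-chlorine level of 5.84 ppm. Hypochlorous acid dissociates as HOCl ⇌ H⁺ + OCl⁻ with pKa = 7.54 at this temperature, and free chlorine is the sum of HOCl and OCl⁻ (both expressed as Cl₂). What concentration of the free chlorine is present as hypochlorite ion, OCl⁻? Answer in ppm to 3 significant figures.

[OCl⁻]/[HOCl] = 10^(pH − pKa) = 10^(8.22 − 7.54) = 10^0.68 = 4.786.
Fraction as HOCl = 1 / (1 + 4.786) = 0.1728.
OCl⁻ = (1 − 0.1728) × 5.84 ppm = 4.831 ppm.

4.83 ppm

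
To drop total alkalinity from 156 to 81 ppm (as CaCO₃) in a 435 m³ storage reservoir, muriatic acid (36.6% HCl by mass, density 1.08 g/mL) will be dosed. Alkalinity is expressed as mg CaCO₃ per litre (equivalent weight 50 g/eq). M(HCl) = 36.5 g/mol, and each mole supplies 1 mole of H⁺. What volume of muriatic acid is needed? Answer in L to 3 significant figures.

Volume: 435 m³ = 435,000 L.
Alkalinity to neutralize: (156 − 81) = 75 mg/L as CaCO₃ × 435,000 L = 32,620 g as CaCO₃.
Equivalents of H⁺ required: 32,620 ÷ 50 g/eq = 652.5 eq = 652.5 mol HCl.
Mass of HCl: 652.5 × 36.5 = 23,820 g.
Mass of 36.6% solution: 23,820 / 0.366 = 65,070 g.
Volume: 65,070 g ÷ 1.08 g/mL = 60,250 mL.

60.3 L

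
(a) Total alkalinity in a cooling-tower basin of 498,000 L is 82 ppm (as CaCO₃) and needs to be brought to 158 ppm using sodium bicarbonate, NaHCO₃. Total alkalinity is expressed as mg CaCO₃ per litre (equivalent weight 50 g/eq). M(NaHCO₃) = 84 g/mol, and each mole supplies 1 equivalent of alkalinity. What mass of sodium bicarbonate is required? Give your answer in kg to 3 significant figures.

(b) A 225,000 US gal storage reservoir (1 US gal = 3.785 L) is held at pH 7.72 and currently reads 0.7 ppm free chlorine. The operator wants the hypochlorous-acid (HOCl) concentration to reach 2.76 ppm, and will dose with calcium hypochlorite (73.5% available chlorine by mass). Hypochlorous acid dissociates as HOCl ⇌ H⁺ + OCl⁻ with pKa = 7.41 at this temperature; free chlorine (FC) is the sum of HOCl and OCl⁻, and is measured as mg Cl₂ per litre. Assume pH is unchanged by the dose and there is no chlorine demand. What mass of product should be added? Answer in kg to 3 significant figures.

(a) 63.6 kg; (b) 8.92 kg

(a) Alkalinity to add: (158 − 82) = 76 mg/L as CaCO₃ × 498,000 L = 37,850 g as CaCO₃.
(a) Equivalents: 37,850 g ÷ 50 g/eq = 757 eq.
(a) NaHCO₃ supplies 1 eq per mole → 757 mol.
(a) Mass: 757 mol × 84 g/mol = 63,580 g.

(b) Volume: 225,000 US gal × 3.785 L/gal = 851,625 L.
(b) [OCl⁻]/[HOCl] = 10^(pH − pKa) = 10^(7.72 − 7.41) = 2.042; fraction as HOCl = 1/(1 + 2.042) = 0.3288.
(b) Free chlorine required for 2.76 ppm HOCl: 2.76 / 0.3288 = 8.395 ppm.
(b) FC to add: 8.395 − 0.7 = 7.695 mg/L as Cl₂.
(b) Cl₂ equivalent: 7.695 mg/L × 851,625 L = 6553 g.
(b) Product at 73.5% available Cl: 6553 / 0.735 = 8916 g.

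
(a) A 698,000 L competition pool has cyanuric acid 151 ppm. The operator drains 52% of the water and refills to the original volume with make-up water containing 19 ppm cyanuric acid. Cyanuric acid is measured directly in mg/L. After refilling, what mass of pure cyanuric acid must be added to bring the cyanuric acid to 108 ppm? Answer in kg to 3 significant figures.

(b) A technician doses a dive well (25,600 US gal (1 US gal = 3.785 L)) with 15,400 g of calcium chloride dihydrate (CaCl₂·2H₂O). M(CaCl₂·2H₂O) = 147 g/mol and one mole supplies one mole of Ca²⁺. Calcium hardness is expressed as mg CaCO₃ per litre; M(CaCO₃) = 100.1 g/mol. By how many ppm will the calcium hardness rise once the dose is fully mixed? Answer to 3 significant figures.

(a) 17.9 kg; (b) 108 ppm

(a) After draining 52% and refilling: 151 × 0.48 + 19 × 0.52 = 82.36 ppm.
(a) Deficit to target: 108 − 82.36 = 25.64 mg/L.
(a) Mass: 25.64 mg/L × 698,000 L = 17,900 g cyanuric acid.

(b) Volume: 25,600 US gal × 3.785 L/gal = 96,896 L.
(b) Moles of Ca²⁺: 15,400 g ÷ 147 g/mol = 104.8 mol.
(b) As CaCO₃: 104.8 mol × 100.1 g/mol = 10,490 g.
(b) Rise: 10,490 g / 96,896 L × 1000 = 108.2 mg/L.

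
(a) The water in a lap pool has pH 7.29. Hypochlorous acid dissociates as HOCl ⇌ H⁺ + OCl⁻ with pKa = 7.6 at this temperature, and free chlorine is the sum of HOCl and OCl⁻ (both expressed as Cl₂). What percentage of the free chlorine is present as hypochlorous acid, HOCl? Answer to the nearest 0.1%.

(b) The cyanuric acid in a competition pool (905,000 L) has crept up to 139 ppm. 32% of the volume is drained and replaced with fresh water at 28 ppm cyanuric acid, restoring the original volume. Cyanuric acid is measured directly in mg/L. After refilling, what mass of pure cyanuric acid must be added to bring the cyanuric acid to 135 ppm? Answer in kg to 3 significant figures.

(a) 67.1%; (b) 28.5 kg

(a) [OCl⁻]/[HOCl] = 10^(pH − pKa) = 10^(7.29 − 7.6) = 10^-0.31 = 0.4898.
(a) Fraction as HOCl = 1 / (1 + 0.4898) = 0.6712.

(b) After draining 32% and refilling: 139 × 0.68 + 28 × 0.32 = 103.48 ppm.
(b) Deficit to target: 135 − 103.48 = 31.52 mg/L.
(b) Mass: 31.52 mg/L × 905,000 L = 28,530 g cyanuric acid.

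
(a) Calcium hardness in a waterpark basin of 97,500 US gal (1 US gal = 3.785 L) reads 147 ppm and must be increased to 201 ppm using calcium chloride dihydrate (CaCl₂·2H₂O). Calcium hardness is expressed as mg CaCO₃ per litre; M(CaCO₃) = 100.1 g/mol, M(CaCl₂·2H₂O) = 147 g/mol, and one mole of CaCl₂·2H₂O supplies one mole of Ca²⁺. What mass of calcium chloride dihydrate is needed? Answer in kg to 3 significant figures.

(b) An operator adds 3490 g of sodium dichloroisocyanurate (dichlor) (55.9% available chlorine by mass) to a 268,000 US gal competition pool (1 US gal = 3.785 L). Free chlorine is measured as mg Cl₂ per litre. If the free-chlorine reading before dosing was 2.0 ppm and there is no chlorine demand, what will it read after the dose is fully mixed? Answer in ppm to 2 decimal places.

(a) Volume: 97,500 US gal × 3.785 L/gal = 369,038 L.
(a) Hardness to add: (201 − 147) = 54 mg/L as CaCO₃ × 369,038 L = 19,930 g as CaCO₃.
(a) Moles of Ca²⁺ (1 mol Ca²⁺ ≡ 1 mol CaCO₃): 19,930 / 100.1 g/mol = 199.1 mol.
(a) Mass of CaCl₂·2H₂O: 199.1 × 147 = 29,260 g.

(b) Volume: 268,000 US gal × 3.785 L/gal = 1,014,380 L.
(b) Available chlorine delivered: 3490 g × 0.559 = 1951 g as Cl₂.
(b) Concentration rise: 1951 g / 1,014,380 L = 1.923 mg/L = 1.92 ppm.
(b) Final FC: 2.0 + 1.92 = 3.92 ppm.

(a) 29.3 kg; (b) 3.92 ppm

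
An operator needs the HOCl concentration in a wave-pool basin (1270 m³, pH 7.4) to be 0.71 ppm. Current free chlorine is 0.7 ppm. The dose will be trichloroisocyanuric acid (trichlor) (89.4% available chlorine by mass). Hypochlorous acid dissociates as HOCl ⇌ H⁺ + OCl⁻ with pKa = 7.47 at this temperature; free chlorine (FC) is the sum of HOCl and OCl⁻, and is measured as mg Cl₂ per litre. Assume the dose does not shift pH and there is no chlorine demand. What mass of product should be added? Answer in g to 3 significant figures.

Volume: 1270 m³ = 1,270,000 L.
[OCl⁻]/[HOCl] = 10^(pH − pKa) = 10^(7.4 − 7.47) = 0.8511; fraction as HOCl = 1/(1 + 0.8511) = 0.5402.
Free chlorine required for 0.71 ppm HOCl: 0.71 / 0.5402 = 1.314 ppm.
FC to add: 1.314 − 0.7 = 0.6143 mg/L as Cl₂.
Cl₂ equivalent: 0.6143 mg/L × 1,270,000 L = 780.2 g.
Product at 89.4% available Cl: 780.2 / 0.894 = 872.7 g.

873 g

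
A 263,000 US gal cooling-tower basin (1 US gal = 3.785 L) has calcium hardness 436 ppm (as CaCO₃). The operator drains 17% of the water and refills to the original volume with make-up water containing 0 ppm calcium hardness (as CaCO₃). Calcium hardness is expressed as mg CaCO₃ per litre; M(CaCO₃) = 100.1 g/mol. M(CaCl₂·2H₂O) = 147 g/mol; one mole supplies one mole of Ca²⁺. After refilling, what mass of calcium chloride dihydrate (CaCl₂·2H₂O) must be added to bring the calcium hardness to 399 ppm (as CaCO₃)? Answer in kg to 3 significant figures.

Volume: 263,000 US gal × 3.785 L/gal = 995,455 L.
After draining 17% and refilling: 436 × 0.83 + 0 × 0.17 = 361.88 ppm.
Deficit to target: 399 − 361.88 = 37.12 mg/L.
As CaCO₃: 37.12 mg/L × 995,455 L = 36,950 g; ÷ 100.1 = 369.1 mol Ca²⁺.
Mass: 369.1 × 147 = 54,260 g.

54.3 kg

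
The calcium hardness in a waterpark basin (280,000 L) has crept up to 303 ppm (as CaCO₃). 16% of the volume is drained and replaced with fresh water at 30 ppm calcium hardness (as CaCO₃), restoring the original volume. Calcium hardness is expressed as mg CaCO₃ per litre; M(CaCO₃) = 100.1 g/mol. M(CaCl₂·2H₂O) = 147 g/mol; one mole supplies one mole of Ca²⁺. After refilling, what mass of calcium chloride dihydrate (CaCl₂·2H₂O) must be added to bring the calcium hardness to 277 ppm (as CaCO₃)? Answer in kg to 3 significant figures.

After draining 16% and refilling: 303 × 0.84 + 30 × 0.16 = 259.32 ppm.
Deficit to target: 277 − 259.32 = 17.68 mg/L.
As CaCO₃: 17.68 mg/L × 280,000 L = 4950 g; ÷ 100.1 = 49.45 mol Ca²⁺.
Mass: 49.45 × 147 = 7270 g.

7.27 kg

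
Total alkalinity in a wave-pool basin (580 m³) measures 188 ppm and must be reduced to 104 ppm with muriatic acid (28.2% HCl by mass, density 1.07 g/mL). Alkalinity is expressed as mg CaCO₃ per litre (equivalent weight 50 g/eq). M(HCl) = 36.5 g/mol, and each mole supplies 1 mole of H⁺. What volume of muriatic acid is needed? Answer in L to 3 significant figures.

118 L

Volume: 580 m³ = 580,000 L.
Alkalinity to neutralize: (188 − 104) = 84 mg/L as CaCO₃ × 580,000 L = 48,720 g as CaCO₃.
Equivalents of H⁺ required: 48,720 ÷ 50 g/eq = 974.4 eq = 974.4 mol HCl.
Mass of HCl: 974.4 × 36.5 = 35,570 g.
Mass of 28.2% solution: 35,570 / 0.282 = 126,100 g.
Volume: 126,100 g ÷ 1.07 g/mL = 117,900 mL.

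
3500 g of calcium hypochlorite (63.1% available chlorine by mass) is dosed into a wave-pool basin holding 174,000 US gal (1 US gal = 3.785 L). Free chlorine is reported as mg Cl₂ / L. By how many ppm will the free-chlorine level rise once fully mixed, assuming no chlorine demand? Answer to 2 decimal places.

Volume: 174,000 US gal × 3.785 L/gal = 658,590 L.
Available chlorine delivered: 3500 g × 0.631 = 2208 g as Cl₂.
Concentration rise: 2208 g / 658,590 L = 3.353 mg/L = 3.35 ppm.

3.35 ppm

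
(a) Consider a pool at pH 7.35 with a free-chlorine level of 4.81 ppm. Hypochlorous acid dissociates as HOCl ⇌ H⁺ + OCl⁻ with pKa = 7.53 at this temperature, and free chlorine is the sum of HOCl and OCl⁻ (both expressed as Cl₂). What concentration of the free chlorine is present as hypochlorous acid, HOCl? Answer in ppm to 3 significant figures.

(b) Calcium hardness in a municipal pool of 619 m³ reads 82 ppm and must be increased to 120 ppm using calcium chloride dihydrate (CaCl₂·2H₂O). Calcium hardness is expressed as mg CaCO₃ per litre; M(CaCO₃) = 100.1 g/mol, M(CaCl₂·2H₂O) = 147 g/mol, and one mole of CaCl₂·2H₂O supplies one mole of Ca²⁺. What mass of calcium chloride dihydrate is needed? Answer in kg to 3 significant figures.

(a) [OCl⁻]/[HOCl] = 10^(pH − pKa) = 10^(7.35 − 7.53) = 10^-0.18 = 0.6607.
(a) Fraction as HOCl = 1 / (1 + 0.6607) = 0.6022.
(a) HOCl = 0.6022 × 4.81 ppm = 2.896 ppm.

(b) Volume: 619 m³ = 619,000 L.
(b) Hardness to add: (120 − 82) = 38 mg/L as CaCO₃ × 619,000 L = 23,520 g as CaCO₃.
(b) Moles of Ca²⁺ (1 mol Ca²⁺ ≡ 1 mol CaCO₃): 23,520 / 100.1 g/mol = 235 mol.
(b) Mass of CaCl₂·2H₂O: 235 × 147 = 34,540 g.

(a) 2.90 ppm; (b) 34.5 kg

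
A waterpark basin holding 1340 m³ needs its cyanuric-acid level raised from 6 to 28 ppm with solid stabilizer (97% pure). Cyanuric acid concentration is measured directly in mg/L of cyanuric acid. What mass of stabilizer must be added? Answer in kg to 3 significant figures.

30.4 kg

Volume: 1340 m³ = 1,340,000 L.
CYA to add: (28 − 6) = 22 mg/L × 1,340,000 L = 29,480 g cyanuric acid.
At 97% purity: 29,480 / 0.97 = 30,390 g product.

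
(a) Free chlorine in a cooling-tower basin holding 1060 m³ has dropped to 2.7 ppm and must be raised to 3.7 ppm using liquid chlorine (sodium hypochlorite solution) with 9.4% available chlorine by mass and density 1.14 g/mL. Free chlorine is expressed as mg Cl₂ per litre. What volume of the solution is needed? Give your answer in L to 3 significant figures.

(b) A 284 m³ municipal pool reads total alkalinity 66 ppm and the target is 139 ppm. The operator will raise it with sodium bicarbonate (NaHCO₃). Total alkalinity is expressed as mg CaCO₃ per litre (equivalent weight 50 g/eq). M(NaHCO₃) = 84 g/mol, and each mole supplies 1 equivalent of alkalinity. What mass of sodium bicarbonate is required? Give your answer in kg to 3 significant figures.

(a) Volume: 1060 m³ = 1,060,000 L.
(a) Chlorine deficit: 3.7 − 2.7 = 1 ppm = 1 mg/L as Cl₂.
(a) Cl₂ equivalent needed: 1 mg/L × 1,060,000 L = 1,060,000 mg = 1060 g.
(a) Product at 9.4% available chlorine: 1060 / 0.094 = 11,280 g.
(a) Volume at density 1.14 g/mL: 11,280 g ÷ 1.14 g/mL = 9892 mL.

(b) Volume: 284 m³ = 284,000 L.
(b) Alkalinity to add: (139 − 66) = 73 mg/L as CaCO₃ × 284,000 L = 20,730 g as CaCO₃.
(b) Equivalents: 20,730 g ÷ 50 g/eq = 414.6 eq.
(b) NaHCO₃ supplies 1 eq per mole → 414.6 mol.
(b) Mass: 414.6 mol × 84 g/mol = 34,830 g.

(a) 9.89 L; (b) 34.8 kg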